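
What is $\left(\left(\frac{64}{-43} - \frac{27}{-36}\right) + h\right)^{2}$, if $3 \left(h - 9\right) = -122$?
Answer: $\frac{279591841}{266256} \approx 1050.1$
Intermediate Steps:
$h = - \frac{95}{3}$ ($h = 9 + \frac{1}{3} \left(-122\right) = 9 - \frac{122}{3} = - \frac{95}{3} \approx -31.667$)
$\left(\left(\frac{64}{-43} - \frac{27}{-36}\right) + h\right)^{2} = \left(\left(\frac{64}{-43} - \frac{27}{-36}\right) - \frac{95}{3}\right)^{2} = \left(\left(64 \left(- \frac{1}{43}\right) - - \frac{3}{4}\right) - \frac{95}{3}\right)^{2} = \left(\left(- \frac{64}{43} + \frac{3}{4}\right) - \frac{95}{3}\right)^{2} = \left(- \frac{127}{172} - \frac{95}{3}\right)^{2} = \left(- \frac{16721}{516}\right)^{2} = \frac{279591841}{266256}$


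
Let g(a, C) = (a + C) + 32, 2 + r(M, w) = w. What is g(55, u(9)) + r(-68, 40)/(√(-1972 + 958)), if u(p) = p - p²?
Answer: 15 - 19*I*√6/39 ≈ 15.0 - 1.1933*I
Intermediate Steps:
r(M, w) = -2 + w
g(a, C) = 32 + C + a (g(a, C) = (C + a) + 32 = 32 + C + a)
g(55, u(9)) + r(-68, 40)/(√(-1972 + 958)) = (32 + 9*(1 - 1*9) + 55) + (-2 + 40)/(√(-1972 + 958)) = (32 + 9*(1 - 9) + 55) + 38/(√(-1014)) = (32 + 9*(-8) + 55) + 38/((13*I*√6)) = (32 - 72 + 55) + 38*(-I*√6/78) = 15 - 19*I*√6/39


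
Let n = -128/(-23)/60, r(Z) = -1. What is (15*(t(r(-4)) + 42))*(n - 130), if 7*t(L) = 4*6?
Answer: -14252124/161 ≈ -88523.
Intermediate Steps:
t(L) = 24/7 (t(L) = (4*6)/7 = (⅐)*24 = 24/7)
n = 32/345 (n = -128*(-1/23)*(1/60) = (128/23)*(1/60) = 32/345 ≈ 0.092754)
(15*(t(r(-4)) + 42))*(n - 130) = (15*(24/7 + 42))*(32/345 - 130) = (15*(318/7))*(-44818/345) = (4770/7)*(-44818/345) = -14252124/161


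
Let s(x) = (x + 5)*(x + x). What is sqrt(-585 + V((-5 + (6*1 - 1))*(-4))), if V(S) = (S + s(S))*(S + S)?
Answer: 3*I*sqrt(65) ≈ 24.187*I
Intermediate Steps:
s(x) = 2*x*(5 + x) (s(x) = (5 + x)*(2*x) = 2*x*(5 + x))
V(S) = 2*S*(S + 2*S*(5 + S)) (V(S) = (S + 2*S*(5 + S))*(S + S) = (S + 2*S*(5 + S))*(2*S) = 2*S*(S + 2*S*(5 + S)))
sqrt(-585 + V((-5 + (6*1 - 1))*(-4))) = sqrt(-585 + ((-5 + (6*1 - 1))*(-4))**2*(22 + 4*((-5 + (6*1 - 1))*(-4)))) = sqrt(-585 + ((-5 + (6 - 1))*(-4))**2*(22 + 4*((-5 + (6 - 1))*(-4)))) = sqrt(-585 + ((-5 + 5)*(-4))**2*(22 + 4*((-5 + 5)*(-4)))) = sqrt(-585 + (0*(-4))**2*(22 + 4*(0*(-4)))) = sqrt(-585 + 0**2*(22 + 4*0)) = sqrt(-585 + 0*(22 + 0)) = sqrt(-585 + 0*22) = sqrt(-585 + 0) = sqrt(-585) = 3*I*sqrt(65)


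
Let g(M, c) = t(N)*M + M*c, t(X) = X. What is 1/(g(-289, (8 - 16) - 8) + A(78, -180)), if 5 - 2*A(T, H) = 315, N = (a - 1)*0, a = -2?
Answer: 1/4469 ≈ 0.00022376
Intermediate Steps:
N = 0 (N = (-2 - 1)*0 = -3*0 = 0)
A(T, H) = -155 (A(T, H) = 5/2 - ½*315 = 5/2 - 315/2 = -155)
g(M, c) = M*c (g(M, c) = 0*M + M*c = 0 + M*c = M*c)
1/(g(-289, (8 - 16) - 8) + A(78, -180)) = 1/(-289*((8 - 16) - 8) - 155) = 1/(-289*(-8 - 8) - 155) = 1/(-289*(-16) - 155) = 1/(4624 - 155) = 1/4469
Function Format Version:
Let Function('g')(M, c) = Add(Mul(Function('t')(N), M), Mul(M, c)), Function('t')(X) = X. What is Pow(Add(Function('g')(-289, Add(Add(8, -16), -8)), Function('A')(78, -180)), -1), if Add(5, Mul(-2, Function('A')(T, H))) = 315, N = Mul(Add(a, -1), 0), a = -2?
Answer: Rational(1, 4469) ≈ 0.00022376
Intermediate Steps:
N = 0 (N = Mul(Add(-2, -1), 0) = Mul(-3, 0) = 0)
Function('A')(T, H) = -155 (Function('A')(T, H) = Add(Rational(5, 2), Mul(Rational(-1, 2), 315)) = Add(Rational(5, 2), Rational(-315, 2)) = -155)
Function('g')(M, c) = Mul(M, c) (Function('g')(M, c) = Add(Mul(0, M), Mul(M, c)) = Add(0, Mul(M, c)) = Mul(M, c))
Pow(Add(Function('g')(-289, Add(Add(8, -16), -8)), Function('A')(78, -180)), -1) = Pow(Add(Mul(-289, Add(Add(8, -16), -8)), -155), -1) = Pow(Add(Mul(-289, Add(-8, -8)), -155), -1) = Pow(Add(Mul(-289, -16), -155), -1) = Pow(Add(4624, -155), -1) = Pow(4469, -1) = Rational(1, 4469)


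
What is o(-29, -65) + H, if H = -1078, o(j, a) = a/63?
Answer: -67979/63 ≈ -1079.0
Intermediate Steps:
o(j, a) = a/63 (o(j, a) = a*(1/63) = a/63)
o(-29, -65) + H = (1/63)*(-65) - 1078 = -65/63 - 1078 = -67979/63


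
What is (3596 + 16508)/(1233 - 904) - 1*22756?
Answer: -1066660/47 ≈ -22695.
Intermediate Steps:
(3596 + 16508)/(1233 - 904) - 1*22756 = 20104/329 - 22756 = 20104*(1/329) - 22756 = 2872/47 - 22756 = -1066660/47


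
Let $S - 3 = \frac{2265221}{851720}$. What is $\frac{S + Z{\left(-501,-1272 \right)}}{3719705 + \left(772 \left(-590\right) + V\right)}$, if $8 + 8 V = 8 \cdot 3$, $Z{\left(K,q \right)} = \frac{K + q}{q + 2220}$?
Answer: $\frac{254968469}{219636386214760} \approx 1.1609 \cdot 10^{-6}$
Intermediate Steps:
$Z{\left(K,q \right)} = \frac{K + q}{2220 + q}$
$V = 2$ ($V = -1 + \frac{8 \cdot 3}{8} = -1 + \frac{1}{8} \cdot 24 = -1 + 3 = 2$)
$S = \frac{4820381}{851720}$ ($S = 3 + \frac{2265221}{851720} = \frac{4820381}{851720} \approx 5.6596$)
$\frac{S + Z{\left(-501,-1272 \right)}}{3719705 + \left(772 \left(-590\right) + V\right)} = \frac{\frac{4820381}{851720} + \frac{-501 - 1272}{2220 - 1272}}{3719705 + \left(772 \left(-590\right) + 2\right)} = \frac{\frac{4820381}{851720} + \frac{1}{948} \left(-1773\right)}{3719705 + \left(-455480 + 2\right)} = \frac{\frac{4820381}{851720} + \frac{1}{948} \left(-1773\right)}{3719705 - 455478} = \frac{\frac{4820381}{851720} - \frac{591}{316}}{3264227} = \frac{254968469}{67285880} \cdot \frac{1}{3264227} = \frac{254968469}{219636386214760}$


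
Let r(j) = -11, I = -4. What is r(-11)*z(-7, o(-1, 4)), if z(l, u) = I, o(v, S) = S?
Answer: 44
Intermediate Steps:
z(l, u) = -4
r(-11)*z(-7, o(-1, 4)) = -11*(-4) = 44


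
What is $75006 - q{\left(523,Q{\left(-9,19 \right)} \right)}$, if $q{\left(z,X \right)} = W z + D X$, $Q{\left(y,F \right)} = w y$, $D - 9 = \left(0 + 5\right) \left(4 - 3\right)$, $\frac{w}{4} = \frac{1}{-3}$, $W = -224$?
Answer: $191990$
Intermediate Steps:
$w = - \frac{4}{3}$ ($w = \frac{4}{-3} = 4 \left(- \frac{1}{3}\right) = - \frac{4}{3} \approx -1.3333$)
$D = 14$ ($D = 9 + \left(0 + 5\right) \left(4 - 3\right) = 9 + 5 \cdot 1 = 9 + 5 = 14$)
$Q{\left(y,F \right)} = - \frac{4 y}{3}$
$q{\left(z,X \right)} = - 224 z + 14 X$
$75006 - q{\left(523,Q{\left(-9,19 \right)} \right)} = 75006 - \left(\left(-224\right) 523 + 14 \left(\left(- \frac{4}{3}\right) \left(-9\right)\right)\right) = 75006 - \left(-117152 + 14 \cdot 12\right) = 75006 - \left(-117152 + 168\right) = 75006 - -116984 = 75006 + 116984 = 191990$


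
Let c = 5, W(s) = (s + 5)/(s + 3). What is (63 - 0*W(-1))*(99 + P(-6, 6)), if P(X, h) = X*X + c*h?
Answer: 10395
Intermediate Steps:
W(s) = (5 + s)/(3 + s)
P(X, h) = X² + 5*h (P(X, h) = X*X + 5*h = X² + 5*h)
(63 - 0*W(-1))*(99 + P(-6, 6)) = (63 - 0*(5 - 1)/(3 - 1))*(99 + ((-6)² + 5*6)) = (63 - 0*4/2)*(99 + (36 + 30)) = (63 - 0*(½)*4)*(99 + 66) = (63 - 0*2)*165 = (63 - 1*0)*165 = (63 + 0)*165 = 63*165 = 10395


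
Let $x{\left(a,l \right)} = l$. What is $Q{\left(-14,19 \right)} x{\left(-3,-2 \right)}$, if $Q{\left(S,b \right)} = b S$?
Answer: $532$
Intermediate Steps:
$Q{\left(S,b \right)} = S b$
$Q{\left(-14,19 \right)} x{\left(-3,-2 \right)} = \left(-14\right) 19 \left(-2\right) = \left(-266\right) \left(-2\right) = 532$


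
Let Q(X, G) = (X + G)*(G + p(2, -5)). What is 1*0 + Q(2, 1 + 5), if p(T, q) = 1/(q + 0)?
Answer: 232/5 ≈ 46.400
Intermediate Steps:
p(T, q) = 1/q
Q(X, G) = (-⅕ + G)*(G + X) (Q(X, G) = (X + G)*(G + 1/(-5)) = (G + X)*(G - ⅕) = (G + X)*(-⅕ + G) = (-⅕ + G)*(G + X))
1*0 + Q(2, 1 + 5) = 1*0 + ((1 + 5)² - (1 + 5)/5 - ⅕*2 + (1 + 5)*2) = 0 + (6² - ⅕*6 - ⅖ + 6*2) = 0 + (36 - 6/5 - ⅖ + 12) = 0 + 232/5 = 232/5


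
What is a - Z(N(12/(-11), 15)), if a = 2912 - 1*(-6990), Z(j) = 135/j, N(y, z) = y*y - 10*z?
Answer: 59437249/6002 ≈ 9902.9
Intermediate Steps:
N(y, z) = y² - 10*z
a = 9902 (a = 2912 + 6990 = 9902)
a - Z(N(12/(-11), 15)) = 9902 - 135/((12/(-11))² - 10*15) = 9902 - 135/((12*(-1/11))² - 150) = 9902 - 135/((-12/11)² - 150) = 9902 - 135/(144/121 - 150) = 9902 - 135/(-18006/121) = 9902 - 135*(-121)/18006 = 9902 - 1*(-5445/6002) = 9902 + 5445/6002 = 59437249/6002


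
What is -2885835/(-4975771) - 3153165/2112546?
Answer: -3197655926435/3503848374322 ≈ -0.91261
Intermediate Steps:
-2885835/(-4975771) - 3153165/2112546 = -2885835*(-1/4975771) - 3153165*1/2112546 = 2885835/4975771 - 1051055/704182 = -3197655926435/3503848374322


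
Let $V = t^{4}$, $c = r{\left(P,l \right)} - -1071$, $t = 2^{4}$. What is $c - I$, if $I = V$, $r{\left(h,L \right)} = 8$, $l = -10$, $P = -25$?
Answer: $-64457$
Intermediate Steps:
$t = 16$
$c = 1079$ ($c = 8 - -1071 = 8 + 1071 = 1079$)
$V = 65536$ ($V = 16^{4} = 65536$)
$I = 65536$
$c - I = 1079 - 65536 = -64457$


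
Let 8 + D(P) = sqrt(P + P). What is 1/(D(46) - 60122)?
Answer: -30065/1807808404 - sqrt(23)/1807808404 ≈ -1.6633e-5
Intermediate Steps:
D(P) = -8 + sqrt(2)*sqrt(P) (D(P) = -8 + sqrt(P + P) = -8 + sqrt(2*P) = -8 + sqrt(2)*sqrt(P))
1/(D(46) - 60122) = 1/((-8 + sqrt(2)*sqrt(46)) - 60122) = 1/((-8 + 2*sqrt(23)) - 60122) = 1/(-60130 + 2*sqrt(23))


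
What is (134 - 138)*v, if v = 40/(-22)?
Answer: 80/11 ≈ 7.2727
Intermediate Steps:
v = -20/11 (v = 40*(-1/22) = -20/11 ≈ -1.8182)
(134 - 138)*v = (134 - 138)*(-20/11) = -4*(-20/11) = 80/11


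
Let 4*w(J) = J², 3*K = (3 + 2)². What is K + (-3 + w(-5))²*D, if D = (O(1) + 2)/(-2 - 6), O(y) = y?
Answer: 1679/384 ≈ 4.3724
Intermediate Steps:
K = 25/3 (K = (3 + 2)²/3 = (⅓)*5² = (⅓)*25 = 25/3 ≈ 8.3333)
w(J) = J²/4
D = -3/8 (D = (1 + 2)/(-2 - 6) = 3/(-8) = 3*(-⅛) = -3/8 ≈ -0.37500)
K + (-3 + w(-5))²*D = 25/3 + (-3 + (¼)*(-5)²)²*(-3/8) = 25/3 + (-3 + (¼)*25)²*(-3/8) = 25/3 + (-3 + 25/4)²*(-3/8) = 25/3 + (13/4)²*(-3/8) = 25/3 + (169/16)*(-3/8) = 25/3 - 507/128 = 1679/384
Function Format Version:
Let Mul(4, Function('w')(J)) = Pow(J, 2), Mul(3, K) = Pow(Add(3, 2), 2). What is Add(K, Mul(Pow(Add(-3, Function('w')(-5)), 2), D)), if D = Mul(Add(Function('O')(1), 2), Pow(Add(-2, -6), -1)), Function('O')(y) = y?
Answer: Rational(1679, 384) ≈ 4.3724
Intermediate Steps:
K = Rational(25, 3) (K = Mul(Rational(1, 3), Pow(Add(3, 2), 2)) = Mul(Rational(1, 3), Pow(5, 2)) = Mul(Rational(1, 3), 25) = Rational(25, 3) ≈ 8.3333)
Function('w')(J) = Mul(Rational(1, 4), Pow(J, 2))
D = Rational(-3, 8) (D = Mul(Add(1, 2), Pow(Add(-2, -6), -1)) = Mul(3, Pow(-8, -1)) = Mul(3, Rational(-1, 8)) = Rational(-3, 8) ≈ -0.37500)
Add(K, Mul(Pow(Add(-3, Function('w')(-5)), 2), D)) = Add(Rational(25, 3), Mul(Pow(Add(-3, Mul(Rational(1, 4), Pow(-5, 2))), 2), Rational(-3, 8))) = Add(Rational(25, 3), Mul(Pow(Add(-3, Mul(Rational(1, 4), 25)), 2), Rational(-3, 8))) = Add(Rational(25, 3), Mul(Pow(Add(-3, Rational(25, 4)), 2), Rational(-3, 8))) = Add(Rational(25, 3), Mul(Pow(Rational(13, 4), 2), Rational(-3, 8))) = Add(Rational(25, 3), Mul(Rational(169, 16), Rational(-3, 8))) = Add(Rational(25, 3), Rational(-507, 128)) = Rational(1679, 384)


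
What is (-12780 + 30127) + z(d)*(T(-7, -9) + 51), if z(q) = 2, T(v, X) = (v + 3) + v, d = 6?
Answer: 17427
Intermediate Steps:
T(v, X) = 3 + 2*v (T(v, X) = (3 + v) + v = 3 + 2*v)
(-12780 + 30127) + z(d)*(T(-7, -9) + 51) = (-12780 + 30127) + 2*((3 + 2*(-7)) + 51) = 17347 + 2*((3 - 14) + 51) = 17347 + 2*(-11 + 51) = 17347 + 2*40 = 17347 + 80 = 17427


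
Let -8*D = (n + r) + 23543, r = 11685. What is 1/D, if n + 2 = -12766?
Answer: -2/5615 ≈ -0.00035619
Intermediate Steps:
n = -12768 (n = -2 - 12766 = -12768)
D = -5615/2 (D = -((-12768 + 11685) + 23543)/8 = -(-1083 + 23543)/8 = -1/8*22460 = -5615/2 ≈ -2807.5)
1/D = 1/(-5615/2) = -2/5615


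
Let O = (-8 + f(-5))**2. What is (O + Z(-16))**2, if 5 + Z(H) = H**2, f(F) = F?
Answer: 176400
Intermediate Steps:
Z(H) = -5 + H**2
O = 169 (O = (-8 - 5)**2 = (-13)**2 = 169)
(O + Z(-16))**2 = (169 + (-5 + (-16)**2))**2 = (169 + (-5 + 256))**2 = (169 + 251)**2 = 420**2 = 176400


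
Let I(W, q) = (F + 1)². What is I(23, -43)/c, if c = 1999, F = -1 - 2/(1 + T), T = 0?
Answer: 4/1999 ≈ 0.0020010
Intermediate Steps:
F = -3 (F = -1 - 2/(1 + 0) = -1 - 2/1 = -1 + 1*(-2) = -1 - 2 = -3)
I(W, q) = 4 (I(W, q) = (-3 + 1)² = (-2)² = 4)
I(23, -43)/c = 4/1999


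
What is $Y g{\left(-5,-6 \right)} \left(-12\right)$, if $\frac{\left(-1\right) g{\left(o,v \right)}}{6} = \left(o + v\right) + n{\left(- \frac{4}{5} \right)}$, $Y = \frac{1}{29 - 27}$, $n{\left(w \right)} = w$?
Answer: $- \frac{2124}{5} \approx -424.8$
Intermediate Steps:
$Y = \frac{1}{2} \approx 0.5$
$g{\left(o,v \right)} = \frac{24}{5} - 6 o - 6 v$ ($g{\left(o,v \right)} = - 6 \left(\left(o + v\right) - \frac{4}{5}\right) = - 6 \left(- \frac{4}{5} + o + v\right) = \frac{24}{5} - 6 o - 6 v$)
$Y g{\left(-5,-6 \right)} \left(-12\right) = \frac{\frac{24}{5} - -30 - -36}{2} \left(-12\right) = \frac{\frac{24}{5} + 30 + 36}{2} \left(-12\right) = \frac{1}{2} \cdot \frac{354}{5} \left(-12\right) = \frac{177}{5} \left(-12\right) = - \frac{2124}{5}$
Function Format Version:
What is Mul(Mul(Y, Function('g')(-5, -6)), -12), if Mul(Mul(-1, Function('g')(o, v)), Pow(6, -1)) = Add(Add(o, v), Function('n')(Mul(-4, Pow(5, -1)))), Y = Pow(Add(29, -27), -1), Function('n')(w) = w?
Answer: Rational(-2124, 5) ≈ -424.80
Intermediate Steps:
Y = Rational(1, 2) (Y = Pow(2, -1) = Rational(1, 2) ≈ 0.50000)
Function('g')(o, v) = Add(Rational(24, 5), Mul(-6, o), Mul(-6, v)) (Function('g')(o, v) = Mul(-6, Add(Add(o, v), Mul(-4, Pow(5, -1)))) = Mul(-6, Add(Add(o, v), Mul(-4, Rational(1, 5)))) = Mul(-6, Add(Add(o, v), Rational(-4, 5))) = Mul(-6, Add(Rational(-4, 5), o, v)) = Add(Rational(24, 5), Mul(-6, o), Mul(-6, v)))
Mul(Mul(Y, Function('g')(-5, -6)), -12) = Mul(Mul(Rational(1, 2), Add(Rational(24, 5), Mul(-6, -5), Mul(-6, -6))), -12) = Mul(Mul(Rational(1, 2), Add(Rational(24, 5), 30, 36)), -12) = Mul(Mul(Rational(1, 2), Rational(354, 5)), -12) = Mul(Rational(177, 5), -12) = Rational(-2124, 5)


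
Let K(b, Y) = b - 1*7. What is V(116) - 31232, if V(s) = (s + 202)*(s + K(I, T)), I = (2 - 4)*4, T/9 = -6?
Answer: 886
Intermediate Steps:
T = -54 (T = 9*(-6) = -54)
I = -8 (I = -2*4 = -8)
K(b, Y) = -7 + b (K(b, Y) = b - 7 = -7 + b)
V(s) = (-15 + s)*(202 + s) (V(s) = (s + 202)*(s + (-7 - 8)) = (202 + s)*(s - 15) = (202 + s)*(-15 + s) = (-15 + s)*(202 + s))
V(116) - 31232 = (-3030 + 116² + 187*116) - 31232 = (-3030 + 13456 + 21692) - 31232 = 32118 - 31232 = 886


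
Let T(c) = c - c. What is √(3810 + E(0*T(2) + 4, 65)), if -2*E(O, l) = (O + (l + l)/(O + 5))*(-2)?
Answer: 2*√8614/3 ≈ 61.874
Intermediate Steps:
T(c) = 0
E(O, l) = O + 2*l/(5 + O) (E(O, l) = -(O + (l + l)/(O + 5))*(-2)/2 = -(O + (2*l)/(5 + O))*(-2)/2 = -(O + 2*l/(5 + O))*(-2)/2 = -(-2*O - 4*l/(5 + O))/2 = O + 2*l/(5 + O))
√(3810 + E(0*T(2) + 4, 65)) = √(3810 + ((0*0 + 4)² + 2*65 + 5*(0*0 + 4))/(5 + (0*0 + 4))) = √(3810 + ((0 + 4)² + 130 + 5*(0 + 4))/(5 + (0 + 4))) = √(3810 + (4² + 130 + 5*4)/(5 + 4)) = √(3810 + (16 + 130 + 20)/9) = √(3810 + (⅑)*166) = √(3810 + 166/9) = √(34456/9) = 2*√8614/3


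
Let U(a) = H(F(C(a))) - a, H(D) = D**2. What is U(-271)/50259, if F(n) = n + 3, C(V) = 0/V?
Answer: 280/50259 ≈ 0.0055711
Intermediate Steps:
C(V) = 0
F(n) = 3 + n
U(a) = 9 - a (U(a) = (3 + 0)**2 - a = 3**2 - a = 9 - a)
U(-271)/50259 = (9 - 1*(-271))/50259 = (9 + 271)*(1/50259) = 280*(1/50259) = 280/50259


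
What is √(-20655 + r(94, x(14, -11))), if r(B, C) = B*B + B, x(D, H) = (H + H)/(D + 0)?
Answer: 5*I*√469 ≈ 108.28*I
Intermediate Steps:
x(D, H) = 2*H/D (x(D, H) = (2*H)/D = 2*H/D)
r(B, C) = B + B² (r(B, C) = B² + B = B + B²)
√(-20655 + r(94, x(14, -11))) = √(-20655 + 94*(1 + 94)) = √(-20655 + 94*95) = √(-20655 + 8930) = √(-11725) = 5*I*√469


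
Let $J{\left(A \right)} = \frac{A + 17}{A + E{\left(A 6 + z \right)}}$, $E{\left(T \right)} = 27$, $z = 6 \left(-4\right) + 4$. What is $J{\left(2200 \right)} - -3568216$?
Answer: $\frac{7946419249}{2227} \approx 3.5682 \cdot 10^{6}$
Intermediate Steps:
$z = -20$ ($z = -24 + 4 = -20$)
$J{\left(A \right)} = \frac{17 + A}{27 + A}$ ($J{\left(A \right)} = \frac{A + 17}{A + 27} = \frac{17 + A}{27 + A}$)
$J{\left(2200 \right)} - -3568216 = \frac{17 + 2200}{27 + 2200} - -3568216 = \frac{1}{2227} \cdot 2217 + 3568216 = \frac{2217}{2227} + 3568216 = \frac{7946419249}{2227}$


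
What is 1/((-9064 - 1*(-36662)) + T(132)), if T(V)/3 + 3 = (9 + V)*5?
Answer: 1/29704 ≈ 3.3666e-5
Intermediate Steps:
T(V) = 126 + 15*V (T(V) = -9 + 3*((9 + V)*5) = -9 + 3*(45 + 5*V) = -9 + (135 + 15*V) = 126 + 15*V)
1/((-9064 - 1*(-36662)) + T(132)) = 1/((-9064 - 1*(-36662)) + (126 + 15*132)) = 1/((-9064 + 36662) + (126 + 1980)) = 1/(27598 + 2106) = 1/29704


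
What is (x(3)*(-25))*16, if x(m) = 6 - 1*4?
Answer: -800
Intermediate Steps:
x(m) = 2 (x(m) = 6 - 4 = 2)
(x(3)*(-25))*16 = (2*(-25))*16 = -50*16 = -800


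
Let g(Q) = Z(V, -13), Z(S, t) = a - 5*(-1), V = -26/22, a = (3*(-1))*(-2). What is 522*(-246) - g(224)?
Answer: -128423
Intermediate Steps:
a = 6 (a = -3*(-2) = 6)
V = -13/11 (V = -26*1/22 = -13/11 ≈ -1.1818)
Z(S, t) = 11 (Z(S, t) = 6 - 5*(-1) = 6 + 5 = 11)
g(Q) = 11
522*(-246) - g(224) = 522*(-246) - 1*11 = -128412 - 11 = -128423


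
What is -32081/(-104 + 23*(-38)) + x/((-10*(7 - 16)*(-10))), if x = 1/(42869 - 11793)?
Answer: 149542373237/4558849200 ≈ 32.803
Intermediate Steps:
x = 1/31076 ≈ 3.2179e-5
-32081/(-104 + 23*(-38)) + x/((-10*(7 - 16)*(-10))) = -32081/(-104 + 23*(-38)) + 1/(31076*((-10*(7 - 16)*(-10)))) = -32081/(-104 - 874) + 1/(31076*((-10*(-9)*(-10)))) = -32081/(-978) + 1/(31076*((90*(-10)))) = -32081*(-1/978) + (1/31076)/(-900) = 32081/978 + (1/31076)*(-1/900) = 32081/978 - 1/27968400 = 149542373237/4558849200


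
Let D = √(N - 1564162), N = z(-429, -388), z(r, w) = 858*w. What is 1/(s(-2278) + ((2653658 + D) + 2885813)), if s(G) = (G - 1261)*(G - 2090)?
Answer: 20997823/440908572636395 - I*√1897066/440908572636395 ≈ 4.7624e-8 - 3.1239e-12*I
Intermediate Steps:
N = -332904 (N = 858*(-388) = -332904)
D = I*√1897066 (D = √(-332904 - 1564162) = √(-1897066) = I*√1897066 ≈ 1377.3*I)
s(G) = (-2090 + G)*(-1261 + G) (s(G) = (-1261 + G)*(-2090 + G) = (-2090 + G)*(-1261 + G))
1/(s(-2278) + ((2653658 + D) + 2885813)) = 1/((2635490 + (-2278)² - 3351*(-2278)) + ((2653658 + I*√1897066) + 2885813)) = 1/((2635490 + 5189284 + 7633578) + (5539471 + I*√1897066)) = 1/(15458352 + (5539471 + I*√1897066)) = 1/(20997823 + I*√1897066)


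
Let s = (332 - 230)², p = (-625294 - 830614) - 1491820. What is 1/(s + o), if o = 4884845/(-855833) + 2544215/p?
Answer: 2522762897424/26230248567261041 ≈ 9.6178e-5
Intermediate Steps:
p = -2947728 (p = -1455908 - 1491820 = -2947728)
o = -16576617538255/2522762897424 (o = 4884845/(-855833) + 2544215/(-2947728) = 4884845*(-1/855833) + 2544215*(-1/2947728) = -4884845/855833 - 2544215/2947728 = -16576617538255/2522762897424 ≈ -6.5708)
s = 10404 (s = 102² = 10404)
1/(s + o) = 1/(10404 - 16576617538255/2522762897424) = 1/(26230248567261041/2522762897424) = 2522762897424/26230248567261041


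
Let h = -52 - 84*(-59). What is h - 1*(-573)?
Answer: 5477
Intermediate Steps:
h = 4904 (h = -52 + 4956 = 4904)
h - 1*(-573) = 4904 - 1*(-573) = 4904 + 573 = 5477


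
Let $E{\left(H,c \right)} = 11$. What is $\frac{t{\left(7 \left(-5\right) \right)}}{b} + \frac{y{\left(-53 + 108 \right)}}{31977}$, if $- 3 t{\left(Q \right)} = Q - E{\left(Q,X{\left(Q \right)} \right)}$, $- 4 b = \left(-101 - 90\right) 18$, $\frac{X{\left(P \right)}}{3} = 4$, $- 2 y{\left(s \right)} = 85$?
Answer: $\frac{35591}{2155626} \approx 0.016511$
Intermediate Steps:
$y{\left(s \right)} = - \frac{85}{2}$ ($y{\left(s \right)} = \left(- \frac{1}{2}\right) 85 = - \frac{85}{2}$)
$X{\left(P \right)} = 12$ ($X{\left(P \right)} = 3 \cdot 4 = 12$)
$b = \frac{1719}{2}$ ($b = - \frac{\left(-101 - 90\right) 18}{4} = - \frac{\left(-191\right) 18}{4} = \left(- \frac{1}{4}\right) \left(-3438\right) = \frac{1719}{2} \approx 859.5$)
$t{\left(Q \right)} = \frac{11}{3} - \frac{Q}{3}$ ($t{\left(Q \right)} = - \frac{Q - 11}{3} = - \frac{-11 + Q}{3} = \frac{11}{3} - \frac{Q}{3}$)
$\frac{t{\left(7 \left(-5\right) \right)}}{b} + \frac{y{\left(-53 + 108 \right)}}{31977} = \frac{\frac{11}{3} - \frac{7 \left(-5\right)}{3}}{\frac{1719}{2}} - \frac{85}{2 \cdot 31977} = \left(\frac{11}{3} - - \frac{35}{3}\right) \frac{2}{1719} - \frac{5}{3762} = \left(\frac{11}{3} + \frac{35}{3}\right) \frac{2}{1719} - \frac{5}{3762} = \frac{46}{3} \cdot \frac{2}{1719} - \frac{5}{3762} = \frac{92}{5157} - \frac{5}{3762} = \frac{35591}{2155626}$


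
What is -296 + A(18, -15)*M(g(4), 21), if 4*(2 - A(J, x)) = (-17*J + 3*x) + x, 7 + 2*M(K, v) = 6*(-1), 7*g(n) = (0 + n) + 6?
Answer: -3615/4 ≈ -903.75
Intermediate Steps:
g(n) = 6/7 + n/7 (g(n) = ((0 + n) + 6)/7 = (n + 6)/7 = (6 + n)/7 = 6/7 + n/7)
M(K, v) = -13/2 (M(K, v) = -7/2 + (6*(-1))/2 = -7/2 + (½)*(-6) = -7/2 - 3 = -13/2)
A(J, x) = 2 - x + 17*J/4 (A(J, x) = 2 - ((-17*J + 3*x) + x)/4 = 2 - (-17*J + 4*x)/4 = 2 + (-x + 17*J/4) = 2 - x + 17*J/4)
-296 + A(18, -15)*M(g(4), 21) = -296 + (2 - 1*(-15) + (17/4)*18)*(-13/2) = -296 + (2 + 15 + 153/2)*(-13/2) = -296 + (187/2)*(-13/2) = -296 - 2431/4 = -3615/4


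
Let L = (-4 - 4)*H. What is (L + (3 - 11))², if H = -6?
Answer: 1600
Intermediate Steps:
L = 48 (L = (-4 - 4)*(-6) = -8*(-6) = 48)
(L + (3 - 11))² = (48 + (3 - 11))² = (48 - 8)² = 40² = 1600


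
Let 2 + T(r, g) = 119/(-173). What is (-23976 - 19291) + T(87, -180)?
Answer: -7485656/173 ≈ -43270.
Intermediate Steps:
T(r, g) = -465/173 (T(r, g) = -2 + 119/(-173) = -2 + 119*(-1/173) = -2 - 119/173 = -465/173)
(-23976 - 19291) + T(87, -180) = (-23976 - 19291) - 465/173 = -43267 - 465/173 = -7485656/173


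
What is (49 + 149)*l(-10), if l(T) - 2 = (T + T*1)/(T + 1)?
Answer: 836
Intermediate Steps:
l(T) = 2 + 2*T/(1 + T) (l(T) = 2 + (T + T*1)/(T + 1) = 2 + (T + T)/(1 + T) = 2 + (2*T)/(1 + T) = 2 + 2*T/(1 + T))
(49 + 149)*l(-10) = (49 + 149)*(2*(1 + 2*(-10))/(1 - 10)) = 198*(2*(1 - 20)/(-9)) = 198*(2*(-⅑)*(-19)) = 198*(38/9) = 836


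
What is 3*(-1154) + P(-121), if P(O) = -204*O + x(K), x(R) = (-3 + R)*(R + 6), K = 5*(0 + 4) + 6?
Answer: 21958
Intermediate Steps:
K = 26 (K = 5*4 + 6 = 20 + 6 = 26)
x(R) = (-3 + R)*(6 + R)
P(O) = 736 - 204*O (P(O) = -204*O + (-18 + 26² + 3*26) = -204*O + (-18 + 676 + 78) = -204*O + 736 = 736 - 204*O)
3*(-1154) + P(-121) = 3*(-1154) + (736 - 204*(-121)) = -3462 + (736 + 24684) = -3462 + 25420 = 21958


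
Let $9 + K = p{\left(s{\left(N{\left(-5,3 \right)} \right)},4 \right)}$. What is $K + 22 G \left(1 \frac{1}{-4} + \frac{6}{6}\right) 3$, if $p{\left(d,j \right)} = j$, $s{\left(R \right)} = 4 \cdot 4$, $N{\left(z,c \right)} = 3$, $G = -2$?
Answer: $-104$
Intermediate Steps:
$s{\left(R \right)} = 16$
$K = -5$ ($K = -9 + 4 = -5$)
$K + 22 G \left(1 \frac{1}{-4} + \frac{6}{6}\right) 3 = -5 + 22 - 2 \left(1 \frac{1}{-4} + \frac{6}{6}\right) 3 = -5 + 22 - 2 \left(1 \left(- \frac{1}{4}\right) + 6 \cdot \frac{1}{6}\right) 3 = -5 + 22 - 2 \left(- \frac{1}{4} + 1\right) 3 = -5 + 22 \left(-2\right) \frac{3}{4} \cdot 3 = -5 + 22 \left(\left(- \frac{3}{2}\right) 3\right) = -5 + 22 \left(- \frac{9}{2}\right) = -5 - 99 = -104$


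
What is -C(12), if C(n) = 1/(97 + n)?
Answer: -1/109 ≈ -0.0091743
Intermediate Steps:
-C(12) = -1/(97 + 12) = -1/109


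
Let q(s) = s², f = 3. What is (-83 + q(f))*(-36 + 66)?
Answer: -2220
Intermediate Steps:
(-83 + q(f))*(-36 + 66) = (-83 + 3²)*(-36 + 66) = (-83 + 9)*30 = -74*30 = -2220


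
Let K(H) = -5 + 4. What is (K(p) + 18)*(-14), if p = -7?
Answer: -238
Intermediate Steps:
K(H) = -1
(K(p) + 18)*(-14) = (-1 + 18)*(-14) = 17*(-14) = -238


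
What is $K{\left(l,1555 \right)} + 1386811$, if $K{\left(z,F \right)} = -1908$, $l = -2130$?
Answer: $1384903$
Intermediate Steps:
$K{\left(l,1555 \right)} + 1386811 = -1908 + 1386811 = 1384903$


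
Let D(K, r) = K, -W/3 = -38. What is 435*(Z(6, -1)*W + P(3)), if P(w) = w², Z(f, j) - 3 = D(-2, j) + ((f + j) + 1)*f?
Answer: 1838745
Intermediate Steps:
W = 114 (W = -3*(-38) = 114)
Z(f, j) = 1 + f*(1 + f + j) (Z(f, j) = 3 + (-2 + ((f + j) + 1)*f) = 3 + (-2 + (1 + f + j)*f) = 3 + (-2 + f*(1 + f + j)) = 1 + f*(1 + f + j))
435*(Z(6, -1)*W + P(3)) = 435*((1 + 6 + 6² + 6*(-1))*114 + 3²) = 435*((1 + 6 + 36 - 6)*114 + 9) = 435*(37*114 + 9) = 435*(4218 + 9) = 435*4227 = 1838745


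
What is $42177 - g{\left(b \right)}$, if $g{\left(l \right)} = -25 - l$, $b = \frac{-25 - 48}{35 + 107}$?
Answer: $\frac{5992611}{142} \approx 42202.0$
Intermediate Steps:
$b = - \frac{73}{142} \approx -0.51408$
$42177 - g{\left(b \right)} = 42177 - \left(-25 - - \frac{73}{142}\right) = 42177 - \left(-25 + \frac{73}{142}\right) = 42177 - - \frac{3477}{142} = 42177 + \frac{3477}{142} = \frac{5992611}{142}$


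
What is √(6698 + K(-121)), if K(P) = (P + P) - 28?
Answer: 2*√1607 ≈ 80.175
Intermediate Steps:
K(P) = -28 + 2*P (K(P) = 2*P - 28 = -28 + 2*P)
√(6698 + K(-121)) = √(6698 + (-28 + 2*(-121))) = √(6698 + (-28 - 242)) = √(6698 - 270) = √6428 = 2*√1607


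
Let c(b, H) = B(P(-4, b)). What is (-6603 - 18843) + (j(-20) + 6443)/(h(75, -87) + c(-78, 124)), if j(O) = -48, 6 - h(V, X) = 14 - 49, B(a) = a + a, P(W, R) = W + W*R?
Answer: -16711627/657 ≈ -25436.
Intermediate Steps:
P(W, R) = W + R*W
B(a) = 2*a
h(V, X) = 41 (h(V, X) = 6 - (14 - 49) = 6 - 1*(-35) = 6 + 35 = 41)
c(b, H) = -8 - 8*b (c(b, H) = 2*(-4*(1 + b)) = 2*(-4 - 4*b) = -8 - 8*b)
(-6603 - 18843) + (j(-20) + 6443)/(h(75, -87) + c(-78, 124)) = (-6603 - 18843) + (-48 + 6443)/(41 + (-8 - 8*(-78))) = -25446 + 6395/(41 + (-8 + 624)) = -25446 + 6395/(41 + 616) = -25446 + 6395/657 = -16711627/657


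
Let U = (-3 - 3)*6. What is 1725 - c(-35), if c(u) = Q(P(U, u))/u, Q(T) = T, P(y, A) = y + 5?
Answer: 60344/35 ≈ 1724.1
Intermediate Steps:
U = -36 (U = -6*6 = -36)
P(y, A) = 5 + y
c(u) = -31/u (c(u) = (5 - 36)/u = -31/u)
1725 - c(-35) = 1725 - (-31)/(-35) = 1725 - (-31)*(-1)/35 = 1725 - 1*31/35 = 1725 - 31/35 = 60344/35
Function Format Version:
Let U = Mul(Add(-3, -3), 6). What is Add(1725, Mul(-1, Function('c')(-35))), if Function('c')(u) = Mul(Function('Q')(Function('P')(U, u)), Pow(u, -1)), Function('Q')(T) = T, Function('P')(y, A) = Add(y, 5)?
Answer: Rational(60344, 35) ≈ 1724.1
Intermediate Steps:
U = -36 (U = Mul(-6, 6) = -36)
Function('P')(y, A) = Add(5, y)
Function('c')(u) = Mul(-31, Pow(u, -1)) (Function('c')(u) = Mul(Add(5, -36), Pow(u, -1)) = Mul(-31, Pow(u, -1)))
Add(1725, Mul(-1, Function('c')(-35))) = Add(1725, Mul(-1, Mul(-31, Pow(-35, -1)))) = Add(1725, Mul(-1, Mul(-31, Rational(-1, 35)))) = Add(1725, Mul(-1, Rational(31, 35))) = Add(1725, Rational(-31, 35)) = Rational(60344, 35)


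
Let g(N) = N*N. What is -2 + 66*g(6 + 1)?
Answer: 3232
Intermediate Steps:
g(N) = N**2
-2 + 66*g(6 + 1) = -2 + 66*(6 + 1)**2 = -2 + 66*7**2 = -2 + 66*49 = -2 + 3234 = 3232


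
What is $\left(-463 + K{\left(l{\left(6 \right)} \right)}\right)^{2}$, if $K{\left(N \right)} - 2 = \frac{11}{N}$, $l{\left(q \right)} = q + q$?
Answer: $\frac{30481441}{144} \approx 2.1168 \cdot 10^{5}$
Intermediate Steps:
$l{\left(q \right)} = 2 q$
$K{\left(N \right)} = 2 + \frac{11}{N}$
$\left(-463 + K{\left(l{\left(6 \right)} \right)}\right)^{2} = \left(-463 + \left(2 + \frac{11}{2 \cdot 6}\right)\right)^{2} = \left(-463 + \left(2 + \frac{11}{12}\right)\right)^{2} = \left(-463 + \frac{35}{12}\right)^{2} = \left(- \frac{5521}{12}\right)^{2} = \frac{30481441}{144}$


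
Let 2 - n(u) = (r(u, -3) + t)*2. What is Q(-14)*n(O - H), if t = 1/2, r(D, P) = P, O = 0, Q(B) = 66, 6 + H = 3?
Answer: 462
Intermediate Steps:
H = -3 (H = -6 + 3 = -3)
t = ½ ≈ 0.50000
n(u) = 7 (n(u) = 2 - (-3 + ½)*2 = 2 - (-5)*2/2 = 2 - 1*(-5) = 2 + 5 = 7)
Q(-14)*n(O - H) = 66*7 = 462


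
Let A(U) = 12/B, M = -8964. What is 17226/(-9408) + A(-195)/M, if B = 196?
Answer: -2144645/1171296 ≈ -1.8310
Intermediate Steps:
A(U) = 3/49 (A(U) = 12/196 = 12*(1/196) = 3/49)
17226/(-9408) + A(-195)/M = 17226/(-9408) + (3/49)/(-8964) = 17226*(-1/9408) + (3/49)*(-1/8964) = -2871/1568 - 1/146412 = -2144645/1171296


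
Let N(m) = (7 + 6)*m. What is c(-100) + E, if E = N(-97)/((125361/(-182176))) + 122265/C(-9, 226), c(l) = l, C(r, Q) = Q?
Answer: 64411713601/28331586 ≈ 2273.5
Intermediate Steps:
N(m) = 13*m
E = 67244872201/28331586 (E = (13*(-97))/((125361/(-182176))) + 122265/226 = -1261/(125361*(-1/182176)) + 122265*(1/226) = -1261/(-125361/182176) + 122265/226 = -1261*(-182176/125361) + 122265/226 = 229723936/125361 + 122265/226 = 67244872201/28331586 ≈ 2373.5)
c(-100) + E = -100 + 67244872201/28331586 = 64411713601/28331586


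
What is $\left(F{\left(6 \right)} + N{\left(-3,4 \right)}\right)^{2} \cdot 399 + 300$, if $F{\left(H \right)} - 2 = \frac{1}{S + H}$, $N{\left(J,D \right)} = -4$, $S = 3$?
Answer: $\frac{46537}{27} \approx 1723.6$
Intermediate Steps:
$F{\left(H \right)} = 2 + \frac{1}{3 + H}$
$\left(F{\left(6 \right)} + N{\left(-3,4 \right)}\right)^{2} \cdot 399 + 300 = \left(\frac{7 + 2 \cdot 6}{3 + 6} - 4\right)^{2} \cdot 399 + 300 = \left(\frac{7 + 12}{9} - 4\right)^{2} \cdot 399 + 300 = \left(\frac{1}{9} \cdot 19 - 4\right)^{2} \cdot 399 + 300 = \left(\frac{19}{9} - 4\right)^{2} \cdot 399 + 300 = \left(- \frac{17}{9}\right)^{2} \cdot 399 + 300 = \frac{289}{81} \cdot 399 + 300 = \frac{38437}{27} + 300 = \frac{46537}{27}$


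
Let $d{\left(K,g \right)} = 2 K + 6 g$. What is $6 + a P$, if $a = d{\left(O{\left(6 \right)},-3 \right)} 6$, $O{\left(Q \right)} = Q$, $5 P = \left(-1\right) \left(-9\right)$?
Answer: $- \frac{294}{5} \approx -58.8$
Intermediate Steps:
$P = \frac{9}{5}$ ($P = \frac{\left(-1\right) \left(-9\right)}{5} = \frac{1}{5} \cdot 9 = \frac{9}{5} \approx 1.8$)
$a = -36$ ($a = \left(2 \cdot 6 + 6 \left(-3\right)\right) 6 = \left(12 - 18\right) 6 = \left(-6\right) 6 = -36$)
$6 + a P = 6 - \frac{324}{5} = - \frac{294}{5}$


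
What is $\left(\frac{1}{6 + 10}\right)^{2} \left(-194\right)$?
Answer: $- \frac{97}{128} \approx -0.75781$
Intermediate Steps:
$\left(\frac{1}{6 + 10}\right)^{2} \left(-194\right) = \left(\frac{1}{16}\right)^{2} \left(-194\right) = \frac{1}{256} \left(-194\right) = - \frac{97}{128}$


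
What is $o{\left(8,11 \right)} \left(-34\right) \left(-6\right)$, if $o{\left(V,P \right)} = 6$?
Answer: $1224$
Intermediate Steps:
$o{\left(8,11 \right)} \left(-34\right) \left(-6\right) = 6 \left(-34\right) \left(-6\right) = \left(-204\right) \left(-6\right) = 1224$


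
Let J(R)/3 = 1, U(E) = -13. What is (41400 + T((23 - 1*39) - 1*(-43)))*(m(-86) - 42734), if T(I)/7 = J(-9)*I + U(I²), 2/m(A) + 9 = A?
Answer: -8947649328/5 ≈ -1.7895e+9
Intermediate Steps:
m(A) = 2/(-9 + A)
J(R) = 3 (J(R) = 3*1 = 3)
T(I) = -91 + 21*I (T(I) = 7*(3*I - 13) = 7*(-13 + 3*I) = -91 + 21*I)
(41400 + T((23 - 1*39) - 1*(-43)))*(m(-86) - 42734) = (41400 + (-91 + 21*((23 - 1*39) - 1*(-43))))*(2/(-9 - 86) - 42734) = (41400 + (-91 + 21*((23 - 39) + 43)))*(2/(-95) - 42734) = (41400 + (-91 + 21*(-16 + 43)))*(2*(-1/95) - 42734) = (41400 + (-91 + 21*27))*(-2/95 - 42734) = (41400 + (-91 + 567))*(-4059732/95) = (41400 + 476)*(-4059732/95) = 41876*(-4059732/95) = -8947649328/5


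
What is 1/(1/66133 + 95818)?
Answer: 66133/6336731795 ≈ 1.0436e-5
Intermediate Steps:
1/(1/66133 + 95818) = 1/(6336731795/66133) = 66133/6336731795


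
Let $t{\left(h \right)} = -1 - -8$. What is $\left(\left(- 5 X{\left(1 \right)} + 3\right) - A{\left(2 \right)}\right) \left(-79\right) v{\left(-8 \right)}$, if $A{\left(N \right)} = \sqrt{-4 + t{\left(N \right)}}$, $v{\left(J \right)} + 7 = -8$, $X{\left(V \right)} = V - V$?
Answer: $3555 - 1185 \sqrt{3} \approx 1502.5$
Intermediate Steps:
$X{\left(V \right)} = 0$
$v{\left(J \right)} = -15$ ($v{\left(J \right)} = -7 - 8 = -15$)
$t{\left(h \right)} = 7$ ($t{\left(h \right)} = -1 + 8 = 7$)
$A{\left(N \right)} = \sqrt{3}$ ($A{\left(N \right)} = \sqrt{-4 + 7} = \sqrt{3}$)
$\left(\left(- 5 X{\left(1 \right)} + 3\right) - A{\left(2 \right)}\right) \left(-79\right) v{\left(-8 \right)} = \left(\left(\left(-5\right) 0 + 3\right) - \sqrt{3}\right) \left(-79\right) \left(-15\right) = \left(\left(0 + 3\right) - \sqrt{3}\right) \left(-79\right) \left(-15\right) = \left(3 - \sqrt{3}\right) \left(-79\right) \left(-15\right) = \left(-237 + 79 \sqrt{3}\right) \left(-15\right) = 3555 - 1185 \sqrt{3}$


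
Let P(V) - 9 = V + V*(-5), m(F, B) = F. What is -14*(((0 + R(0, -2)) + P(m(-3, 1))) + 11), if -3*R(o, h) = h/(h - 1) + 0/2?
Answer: -4004/9 ≈ -444.89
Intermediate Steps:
P(V) = 9 - 4*V (P(V) = 9 + (V + V*(-5)) = 9 + (V - 5*V) = 9 - 4*V)
R(o, h) = -h/(3*(-1 + h)) (R(o, h) = -(h/(h - 1) + 0/2)/3 = -(h/(-1 + h) + 0*(1/2))/3 = -(h/(-1 + h) + 0)/3 = -h/(3*(-1 + h)))
-14*(((0 + R(0, -2)) + P(m(-3, 1))) + 11) = -14*(((0 - 1*(-2)/(-3 + 3*(-2))) + (9 - 4*(-3))) + 11) = -14*(((0 - 1*(-2)/(-3 - 6)) + (9 + 12)) + 11) = -14*(((0 - 1*(-2)/(-9)) + 21) + 11) = -14*(((0 - 1*(-2)*(-1/9)) + 21) + 11) = -14*(((0 - 2/9) + 21) + 11) = -14*((-2/9 + 21) + 11) = -14*(187/9 + 11) = -14*286/9 = -4004/9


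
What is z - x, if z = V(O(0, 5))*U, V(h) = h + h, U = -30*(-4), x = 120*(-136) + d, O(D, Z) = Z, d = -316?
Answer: 17836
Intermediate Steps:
x = -16636 (x = 120*(-136) - 316 = -16320 - 316 = -16636)
U = 120
V(h) = 2*h
z = 1200 (z = (2*5)*120 = 10*120 = 1200)
z - x = 1200 - 1*(-16636) = 1200 + 16636 = 17836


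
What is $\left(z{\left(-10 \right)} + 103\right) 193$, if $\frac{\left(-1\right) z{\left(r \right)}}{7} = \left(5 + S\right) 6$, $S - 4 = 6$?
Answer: $-101711$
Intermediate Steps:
$S = 10$ ($S = 4 + 6 = 10$)
$z{\left(r \right)} = -630$ ($z{\left(r \right)} = - 7 \left(5 + 10\right) 6 = - 7 \cdot 15 \cdot 6 = \left(-7\right) 90 = -630$)
$\left(z{\left(-10 \right)} + 103\right) 193 = \left(-630 + 103\right) 193 = \left(-527\right) 193 = -101711$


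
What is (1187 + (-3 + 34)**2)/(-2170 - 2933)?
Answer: -716/1701 ≈ -0.42093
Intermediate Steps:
(1187 + (-3 + 34)**2)/(-2170 - 2933) = (1187 + 31**2)/(-5103) = (1187 + 961)*(-1/5103) = 2148*(-1/5103) = -716/1701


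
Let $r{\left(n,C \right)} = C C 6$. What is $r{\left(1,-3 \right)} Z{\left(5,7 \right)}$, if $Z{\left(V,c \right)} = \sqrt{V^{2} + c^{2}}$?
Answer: $54 \sqrt{74} \approx 464.53$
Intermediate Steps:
$r{\left(n,C \right)} = 6 C^{2}$ ($r{\left(n,C \right)} = C^{2} \cdot 6 = 6 C^{2}$)
$r{\left(1,-3 \right)} Z{\left(5,7 \right)} = 6 \left(-3\right)^{2} \sqrt{5^{2} + 7^{2}} = 6 \cdot 9 \sqrt{25 + 49} = 54 \sqrt{74}$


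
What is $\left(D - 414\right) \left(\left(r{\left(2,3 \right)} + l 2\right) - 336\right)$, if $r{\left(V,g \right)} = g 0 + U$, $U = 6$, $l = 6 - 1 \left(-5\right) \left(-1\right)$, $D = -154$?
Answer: $186304$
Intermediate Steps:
$l = 1$ ($l = 6 - \left(-5\right) \left(-1\right) = 6 - 5 = 1$)
$r{\left(V,g \right)} = 6$ ($r{\left(V,g \right)} = g 0 + 6 = 0 + 6 = 6$)
$\left(D - 414\right) \left(\left(r{\left(2,3 \right)} + l 2\right) - 336\right) = \left(-154 - 414\right) \left(\left(6 + 1 \cdot 2\right) - 336\right) = - 568 \left(\left(6 + 2\right) - 336\right) = - 568 \left(8 - 336\right) = \left(-568\right) \left(-328\right) = 186304$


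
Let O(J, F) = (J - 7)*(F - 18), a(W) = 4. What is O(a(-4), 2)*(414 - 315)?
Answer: 4752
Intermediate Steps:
O(J, F) = (-18 + F)*(-7 + J) (O(J, F) = (-7 + J)*(-18 + F) = (-18 + F)*(-7 + J))
O(a(-4), 2)*(414 - 315) = (126 - 18*4 - 7*2 + 2*4)*(414 - 315) = (126 - 72 - 14 + 8)*99 = 48*99 = 4752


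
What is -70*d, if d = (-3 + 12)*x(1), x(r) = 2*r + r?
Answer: -1890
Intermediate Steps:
x(r) = 3*r
d = 27 (d = (-3 + 12)*(3*1) = 9*3 = 27)
-70*d = -70*27 = -1890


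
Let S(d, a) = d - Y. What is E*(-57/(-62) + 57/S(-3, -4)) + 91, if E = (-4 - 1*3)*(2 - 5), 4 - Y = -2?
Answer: -1407/62 ≈ -22.694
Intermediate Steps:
Y = 6 (Y = 4 - 1*(-2) = 4 + 2 = 6)
S(d, a) = -6 + d (S(d, a) = d - 1*6 = d - 6 = -6 + d)
E = 21 (E = (-4 - 3)*(-3) = -7*(-3) = 21)
E*(-57/(-62) + 57/S(-3, -4)) + 91 = 21*(-57/(-62) + 57/(-6 - 3)) + 91 = 21*(-57*(-1/62) + 57/(-9)) + 91 = 21*(57/62 + 57*(-⅑)) + 91 = 21*(57/62 - 19/3) + 91 = 21*(-1007/186) + 91 = -7049/62 + 91 = -1407/62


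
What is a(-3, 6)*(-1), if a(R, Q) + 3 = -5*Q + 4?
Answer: 29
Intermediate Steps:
a(R, Q) = 1 - 5*Q (a(R, Q) = -3 + (-5*Q + 4) = -3 + (4 - 5*Q) = 1 - 5*Q)
a(-3, 6)*(-1) = (1 - 5*6)*(-1) = (1 - 30)*(-1) = -29*(-1) = 29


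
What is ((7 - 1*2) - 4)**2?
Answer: 1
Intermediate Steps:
((7 - 1*2) - 4)**2 = ((7 - 2) - 4)**2 = (5 - 4)**2 = 1**2 = 1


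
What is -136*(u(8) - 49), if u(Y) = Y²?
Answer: -2040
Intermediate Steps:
-136*(u(8) - 49) = -136*(8² - 49) = -136*(64 - 49) = -136*15 = -2040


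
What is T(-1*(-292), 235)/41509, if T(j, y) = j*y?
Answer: 68620/41509 ≈ 1.6531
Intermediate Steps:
T(-1*(-292), 235)/41509 = (-1*(-292)*235)/41509 = (292*235)*(1/41509) = 68620*(1/41509) = 68620/41509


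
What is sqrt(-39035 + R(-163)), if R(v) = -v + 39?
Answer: I*sqrt(38833) ≈ 197.06*I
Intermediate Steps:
R(v) = 39 - v
sqrt(-39035 + R(-163)) = sqrt(-39035 + (39 - 1*(-163))) = sqrt(-39035 + (39 + 163)) = sqrt(-39035 + 202) = sqrt(-38833) = I*sqrt(38833)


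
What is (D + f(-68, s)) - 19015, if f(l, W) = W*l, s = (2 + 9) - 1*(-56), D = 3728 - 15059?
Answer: -34902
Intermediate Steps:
D = -11331
s = 67 (s = 11 + 56 = 67)
(D + f(-68, s)) - 19015 = (-11331 + 67*(-68)) - 19015 = (-11331 - 4556) - 19015 = -15887 - 19015 = -34902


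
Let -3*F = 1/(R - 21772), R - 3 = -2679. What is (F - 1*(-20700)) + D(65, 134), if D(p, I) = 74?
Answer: 1523648257/73344 ≈ 20774.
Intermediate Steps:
R = -2676 (R = 3 - 2679 = -2676)
F = 1/73344 (F = -1/(3*(-2676 - 21772)) = -1/3/(-24448) = -1/3*(-1/24448) = 1/73344 ≈ 1.3634e-5)
(F - 1*(-20700)) + D(65, 134) = (1/73344 - 1*(-20700)) + 74 = (1/73344 + 20700) + 74 = 1518220801/73344 + 74 = 1523648257/73344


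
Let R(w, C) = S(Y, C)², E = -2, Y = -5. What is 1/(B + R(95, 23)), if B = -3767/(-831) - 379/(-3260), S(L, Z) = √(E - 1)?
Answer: 2709060/4468189 ≈ 0.60630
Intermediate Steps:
S(L, Z) = I*√3 (S(L, Z) = √(-2 - 1) = √(-3) = I*√3)
R(w, C) = -3 (R(w, C) = (I*√3)² = -3)
B = 12595369/2709060 (B = -3767*(-1/831) - 379*(-1/3260) = 3767/831 + 379/3260 = 12595369/2709060 ≈ 4.6494)
1/(B + R(95, 23)) = 1/(12595369/2709060 - 3) = 1/(4468189/2709060) = 2709060/4468189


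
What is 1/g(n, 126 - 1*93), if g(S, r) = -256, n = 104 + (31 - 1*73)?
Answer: -1/256 ≈ -0.0039063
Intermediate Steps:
n = 62 (n = 104 + (31 - 73) = 104 - 42 = 62)
1/g(n, 126 - 1*93) = 1/(-256) = -1/256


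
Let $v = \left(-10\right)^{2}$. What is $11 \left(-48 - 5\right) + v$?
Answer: $-483$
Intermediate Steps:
$v = 100$
$11 \left(-48 - 5\right) + v = 11 \left(-48 - 5\right) + 100 = 11 \left(-53\right) + 100 = -583 + 100 = -483$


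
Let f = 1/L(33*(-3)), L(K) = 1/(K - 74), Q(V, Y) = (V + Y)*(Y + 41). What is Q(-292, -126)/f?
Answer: -35530/173 ≈ -205.38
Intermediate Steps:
Q(V, Y) = (41 + Y)*(V + Y) (Q(V, Y) = (V + Y)*(41 + Y) = (41 + Y)*(V + Y))
L(K) = 1/(-74 + K)
f = -173 (f = 1/(1/(-74 + 33*(-3))) = 1/(1/(-74 - 99)) = 1/(1/(-173)) = 1/(-1/173) = -173)
Q(-292, -126)/f = ((-126)**2 + 41*(-292) + 41*(-126) - 292*(-126))/(-173) = (15876 - 11972 - 5166 + 36792)*(-1/173) = 35530*(-1/173) = -35530/173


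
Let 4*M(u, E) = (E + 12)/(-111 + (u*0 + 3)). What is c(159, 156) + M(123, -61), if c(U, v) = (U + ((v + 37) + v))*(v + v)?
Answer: 68470321/432 ≈ 1.5850e+5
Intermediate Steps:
M(u, E) = -1/36 - E/432 (M(u, E) = ((E + 12)/(-111 + (u*0 + 3)))/4 = ((12 + E)/(-111 + (0 + 3)))/4 = ((12 + E)/(-111 + 3))/4 = ((12 + E)/(-108))/4 = ((12 + E)*(-1/108))/4 = (-1/9 - E/108)/4 = -1/36 - E/432)
c(U, v) = 2*v*(37 + U + 2*v) (c(U, v) = (U + ((37 + v) + v))*(2*v) = (U + (37 + 2*v))*(2*v) = (37 + U + 2*v)*(2*v) = 2*v*(37 + U + 2*v))
c(159, 156) + M(123, -61) = 2*156*(37 + 159 + 2*156) + (-1/36 - 1/432*(-61)) = 2*156*(37 + 159 + 312) + (-1/36 + 61/432) = 2*156*508 + 49/432 = 158496 + 49/432 = 68470321/432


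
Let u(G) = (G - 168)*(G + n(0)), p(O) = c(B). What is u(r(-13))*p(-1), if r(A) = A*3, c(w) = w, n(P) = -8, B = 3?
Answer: 29187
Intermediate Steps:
p(O) = 3
r(A) = 3*A
u(G) = (-168 + G)*(-8 + G) (u(G) = (G - 168)*(G - 8) = (-168 + G)*(-8 + G))
u(r(-13))*p(-1) = (1344 + (3*(-13))**2 - 528*(-13))*3 = (1344 + (-39)**2 - 176*(-39))*3 = (1344 + 1521 + 6864)*3 = 9729*3 = 29187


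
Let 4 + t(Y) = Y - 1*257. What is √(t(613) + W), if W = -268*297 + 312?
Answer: 2*I*√19733 ≈ 280.95*I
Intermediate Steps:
t(Y) = -261 + Y (t(Y) = -4 + (Y - 1*257) = -4 + (Y - 257) = -4 + (-257 + Y) = -261 + Y)
W = -79284 (W = -79596 + 312 = -79284)
√(t(613) + W) = √((-261 + 613) - 79284) = √(352 - 79284) = √(-78932) = 2*I*√19733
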